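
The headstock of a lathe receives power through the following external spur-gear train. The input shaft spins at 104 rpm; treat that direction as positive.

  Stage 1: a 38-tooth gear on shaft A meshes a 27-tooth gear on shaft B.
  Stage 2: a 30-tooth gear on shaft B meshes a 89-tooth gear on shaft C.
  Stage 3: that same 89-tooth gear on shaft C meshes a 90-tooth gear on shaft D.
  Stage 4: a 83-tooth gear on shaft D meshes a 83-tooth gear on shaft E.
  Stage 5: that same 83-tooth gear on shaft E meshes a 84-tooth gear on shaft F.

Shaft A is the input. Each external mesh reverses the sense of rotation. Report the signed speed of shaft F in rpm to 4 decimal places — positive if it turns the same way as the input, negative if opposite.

-48.2093 rpm (opposite to input, |ω| = 48.2093 rpm)

Stage 1 [38T→27T]: ω = 104.0000×38/27 = 146.3704 rpm, dir flips to −; running = −146.3704
Stage 2 [30T→89T]: ω = 146.3704×30/89 = 49.3383 rpm, dir flips to +; running = +49.3383
Stage 3 [89T→90T]: ω = 49.3383×89/90 = 48.7901 rpm, dir flips to −; running = −48.7901
Stage 4 [83T→83T]: ω = 48.7901×83/83 = 48.7901 rpm, dir flips to +; running = +48.7901
Stage 5 [83T→84T]: ω = 48.7901×83/84 = 48.2093 rpm, dir flips to −; running = −48.2093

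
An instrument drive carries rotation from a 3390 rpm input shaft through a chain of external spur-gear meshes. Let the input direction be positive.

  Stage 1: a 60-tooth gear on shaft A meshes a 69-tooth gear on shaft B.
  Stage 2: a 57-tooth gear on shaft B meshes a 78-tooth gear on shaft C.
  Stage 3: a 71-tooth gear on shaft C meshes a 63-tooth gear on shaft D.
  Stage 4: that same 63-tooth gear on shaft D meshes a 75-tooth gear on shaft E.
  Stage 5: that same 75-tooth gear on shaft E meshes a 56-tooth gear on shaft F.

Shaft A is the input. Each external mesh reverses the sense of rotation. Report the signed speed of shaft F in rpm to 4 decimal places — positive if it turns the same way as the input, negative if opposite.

-2731.1933 rpm (opposite to input, |ω| = 2731.1933 rpm)

Stage 1 [60T→69T]: ω = 3390.0000×60/69 = 2947.8261 rpm, dir flips to −; running = −2947.8261
Stage 2 [57T→78T]: ω = 2947.8261×57/78 = 2154.1806 rpm, dir flips to +; running = +2154.1806
Stage 3 [71T→63T]: ω = 2154.1806×71/63 = 2427.7273 rpm, dir flips to −; running = −2427.7273
Stage 4 [63T→75T]: ω = 2427.7273×63/75 = 2039.2910 rpm, dir flips to +; running = +2039.2910
Stage 5 [75T→56T]: ω = 2039.2910×75/56 = 2731.1933 rpm, dir flips to −; running = −2731.1933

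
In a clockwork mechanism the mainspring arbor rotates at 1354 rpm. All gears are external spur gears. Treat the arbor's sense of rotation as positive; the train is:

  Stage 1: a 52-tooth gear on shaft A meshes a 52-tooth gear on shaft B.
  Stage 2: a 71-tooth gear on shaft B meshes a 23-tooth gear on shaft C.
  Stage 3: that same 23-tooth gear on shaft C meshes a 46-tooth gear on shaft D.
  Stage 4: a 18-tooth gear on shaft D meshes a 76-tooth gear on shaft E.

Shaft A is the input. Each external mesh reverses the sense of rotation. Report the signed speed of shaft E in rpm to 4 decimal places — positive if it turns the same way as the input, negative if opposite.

+494.9691 rpm (same as input, |ω| = 494.9691 rpm)

Stage 1 [52T→52T]: ω = 1354.0000×52/52 = 1354.0000 rpm, dir flips to −; running = −1354.0000
Stage 2 [71T→23T]: ω = 1354.0000×71/23 = 4179.7391 rpm, dir flips to +; running = +4179.7391
Stage 3 [23T→46T]: ω = 4179.7391×23/46 = 2089.8696 rpm, dir flips to −; running = −2089.8696
Stage 4 [18T→76T]: ω = 2089.8696×18/76 = 494.9691 rpm, dir flips to +; running = +494.9691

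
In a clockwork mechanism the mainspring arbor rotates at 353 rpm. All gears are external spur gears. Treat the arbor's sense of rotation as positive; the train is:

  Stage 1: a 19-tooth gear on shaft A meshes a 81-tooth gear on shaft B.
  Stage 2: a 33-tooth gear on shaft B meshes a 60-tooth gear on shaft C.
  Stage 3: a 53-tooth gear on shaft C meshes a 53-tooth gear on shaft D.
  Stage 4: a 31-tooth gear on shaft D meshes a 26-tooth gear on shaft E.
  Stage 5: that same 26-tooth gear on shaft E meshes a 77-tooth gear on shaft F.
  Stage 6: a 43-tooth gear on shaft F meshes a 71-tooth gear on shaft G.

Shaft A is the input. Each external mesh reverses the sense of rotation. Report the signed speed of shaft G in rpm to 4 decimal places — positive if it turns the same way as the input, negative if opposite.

Stage 1 [19T→81T]: ω = 353.0000×19/81 = 82.8025 rpm, dir flips to −; running = −82.8025
Stage 2 [33T→60T]: ω = 82.8025×33/60 = 45.5414 rpm, dir flips to +; running = +45.5414
Stage 3 [53T→53T]: ω = 45.5414×53/53 = 45.5414 rpm, dir flips to −; running = −45.5414
Stage 4 [31T→26T]: ω = 45.5414×31/26 = 54.2993 rpm, dir flips to +; running = +54.2993
Stage 5 [26T→77T]: ω = 54.2993×26/77 = 18.3348 rpm, dir flips to −; running = −18.3348
Stage 6 [43T→71T]: ω = 18.3348×43/71 = 11.1042 rpm, dir flips to +; running = +11.1042

+11.1042 rpm (same as input, |ω| = 11.1042 rpm)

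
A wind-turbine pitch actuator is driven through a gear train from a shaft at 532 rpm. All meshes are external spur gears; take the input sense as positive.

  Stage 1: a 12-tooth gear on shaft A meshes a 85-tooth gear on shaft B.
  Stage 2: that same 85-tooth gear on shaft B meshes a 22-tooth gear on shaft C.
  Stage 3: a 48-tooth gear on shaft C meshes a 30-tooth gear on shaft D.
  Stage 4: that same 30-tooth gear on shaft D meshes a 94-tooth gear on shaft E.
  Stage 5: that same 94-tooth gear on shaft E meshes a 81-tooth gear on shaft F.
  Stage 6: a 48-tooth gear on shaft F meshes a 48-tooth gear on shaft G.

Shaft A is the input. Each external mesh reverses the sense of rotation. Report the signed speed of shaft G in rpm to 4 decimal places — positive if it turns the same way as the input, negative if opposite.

Stage 1 [12T→85T]: ω = 532.0000×12/85 = 75.1059 rpm, dir flips to −; running = −75.1059
Stage 2 [85T→22T]: ω = 75.1059×85/22 = 290.1818 rpm, dir flips to +; running = +290.1818
Stage 3 [48T→30T]: ω = 290.1818×48/30 = 464.2909 rpm, dir flips to −; running = −464.2909
Stage 4 [30T→94T]: ω = 464.2909×30/94 = 148.1779 rpm, dir flips to +; running = +148.1779
Stage 5 [94T→81T]: ω = 148.1779×94/81 = 171.9596 rpm, dir flips to −; running = −171.9596
Stage 6 [48T→48T]: ω = 171.9596×48/48 = 171.9596 rpm, dir flips to +; running = +171.9596

+171.9596 rpm (same as input, |ω| = 171.9596 rpm)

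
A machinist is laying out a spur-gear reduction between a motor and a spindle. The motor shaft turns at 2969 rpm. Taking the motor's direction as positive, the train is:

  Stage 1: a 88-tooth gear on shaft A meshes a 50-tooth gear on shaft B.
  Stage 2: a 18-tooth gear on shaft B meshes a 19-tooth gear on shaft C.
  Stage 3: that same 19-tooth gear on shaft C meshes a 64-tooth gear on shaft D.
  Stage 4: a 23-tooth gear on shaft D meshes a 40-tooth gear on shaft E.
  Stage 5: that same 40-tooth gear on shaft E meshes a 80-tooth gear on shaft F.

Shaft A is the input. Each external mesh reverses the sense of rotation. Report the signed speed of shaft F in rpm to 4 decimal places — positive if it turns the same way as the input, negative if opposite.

Stage 1 [88T→50T]: ω = 2969.0000×88/50 = 5225.4400 rpm, dir flips to −; running = −5225.4400
Stage 2 [18T→19T]: ω = 5225.4400×18/19 = 4950.4168 rpm, dir flips to +; running = +4950.4168
Stage 3 [19T→64T]: ω = 4950.4168×19/64 = 1469.6550 rpm, dir flips to −; running = −1469.6550
Stage 4 [23T→40T]: ω = 1469.6550×23/40 = 845.0516 rpm, dir flips to +; running = +845.0516
Stage 5 [40T→80T]: ω = 845.0516×40/80 = 422.5258 rpm, dir flips to −; running = −422.5258

-422.5258 rpm (opposite to input, |ω| = 422.5258 rpm)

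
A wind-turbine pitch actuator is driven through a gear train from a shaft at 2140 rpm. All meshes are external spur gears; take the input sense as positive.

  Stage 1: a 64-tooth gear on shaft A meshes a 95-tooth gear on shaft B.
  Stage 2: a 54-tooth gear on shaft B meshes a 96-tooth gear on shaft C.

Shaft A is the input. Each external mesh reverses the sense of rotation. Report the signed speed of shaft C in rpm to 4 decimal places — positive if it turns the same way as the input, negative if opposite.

Stage 1 [64T→95T]: ω = 2140.0000×64/95 = 1441.6842 rpm, dir flips to −; running = −1441.6842
Stage 2 [54T→96T]: ω = 1441.6842×54/96 = 810.9474 rpm, dir flips to +; running = +810.9474

+810.9474 rpm (same as input, |ω| = 810.9474 rpm)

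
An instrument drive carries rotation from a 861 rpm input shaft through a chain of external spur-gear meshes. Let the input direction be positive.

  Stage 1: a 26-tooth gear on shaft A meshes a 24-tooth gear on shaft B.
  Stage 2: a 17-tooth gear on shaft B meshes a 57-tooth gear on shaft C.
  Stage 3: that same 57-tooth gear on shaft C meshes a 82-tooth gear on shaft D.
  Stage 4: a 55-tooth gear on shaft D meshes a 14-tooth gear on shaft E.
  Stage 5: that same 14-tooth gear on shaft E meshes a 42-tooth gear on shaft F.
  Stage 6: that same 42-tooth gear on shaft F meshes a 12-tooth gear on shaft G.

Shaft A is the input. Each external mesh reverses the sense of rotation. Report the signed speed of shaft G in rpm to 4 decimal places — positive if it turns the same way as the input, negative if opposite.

+886.3021 rpm (same as input, |ω| = 886.3021 rpm)

Stage 1 [26T→24T]: ω = 861.0000×26/24 = 932.7500 rpm, dir flips to −; running = −932.7500
Stage 2 [17T→57T]: ω = 932.7500×17/57 = 278.1886 rpm, dir flips to +; running = +278.1886
Stage 3 [57T→82T]: ω = 278.1886×57/82 = 193.3750 rpm, dir flips to −; running = −193.3750
Stage 4 [55T→14T]: ω = 193.3750×55/14 = 759.6875 rpm, dir flips to +; running = +759.6875
Stage 5 [14T→42T]: ω = 759.6875×14/42 = 253.2292 rpm, dir flips to −; running = −253.2292
Stage 6 [42T→12T]: ω = 253.2292×42/12 = 886.3021 rpm, dir flips to +; running = +886.3021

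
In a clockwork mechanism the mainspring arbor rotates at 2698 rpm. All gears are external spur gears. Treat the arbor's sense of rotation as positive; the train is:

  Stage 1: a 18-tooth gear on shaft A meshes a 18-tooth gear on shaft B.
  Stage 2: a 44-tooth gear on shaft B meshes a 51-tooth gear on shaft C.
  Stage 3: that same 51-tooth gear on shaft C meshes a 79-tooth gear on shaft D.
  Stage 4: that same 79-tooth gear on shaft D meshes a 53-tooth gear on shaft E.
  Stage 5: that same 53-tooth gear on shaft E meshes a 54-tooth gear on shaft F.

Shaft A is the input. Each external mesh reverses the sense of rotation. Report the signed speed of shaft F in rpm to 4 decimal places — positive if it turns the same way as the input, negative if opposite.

Stage 1 [18T→18T]: ω = 2698.0000×18/18 = 2698.0000 rpm, dir flips to −; running = −2698.0000
Stage 2 [44T→51T]: ω = 2698.0000×44/51 = 2327.6863 rpm, dir flips to +; running = +2327.6863
Stage 3 [51T→79T]: ω = 2327.6863×51/79 = 1502.6835 rpm, dir flips to −; running = −1502.6835
Stage 4 [79T→53T]: ω = 1502.6835×79/53 = 2239.8491 rpm, dir flips to +; running = +2239.8491
Stage 5 [53T→54T]: ω = 2239.8491×53/54 = 2198.3704 rpm, dir flips to −; running = −2198.3704

-2198.3704 rpm (opposite to input, |ω| = 2198.3704 rpm)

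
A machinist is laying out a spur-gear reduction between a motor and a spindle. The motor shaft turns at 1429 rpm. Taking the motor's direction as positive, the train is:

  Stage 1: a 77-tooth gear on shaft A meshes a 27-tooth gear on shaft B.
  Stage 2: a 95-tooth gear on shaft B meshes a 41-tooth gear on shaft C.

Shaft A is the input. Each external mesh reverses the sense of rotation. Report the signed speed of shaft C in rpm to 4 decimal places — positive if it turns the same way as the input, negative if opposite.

Stage 1 [77T→27T]: ω = 1429.0000×77/27 = 4075.2963 rpm, dir flips to −; running = −4075.2963
Stage 2 [95T→41T]: ω = 4075.2963×95/41 = 9442.7597 rpm, dir flips to +; running = +9442.7597

+9442.7597 rpm (same as input, |ω| = 9442.7597 rpm)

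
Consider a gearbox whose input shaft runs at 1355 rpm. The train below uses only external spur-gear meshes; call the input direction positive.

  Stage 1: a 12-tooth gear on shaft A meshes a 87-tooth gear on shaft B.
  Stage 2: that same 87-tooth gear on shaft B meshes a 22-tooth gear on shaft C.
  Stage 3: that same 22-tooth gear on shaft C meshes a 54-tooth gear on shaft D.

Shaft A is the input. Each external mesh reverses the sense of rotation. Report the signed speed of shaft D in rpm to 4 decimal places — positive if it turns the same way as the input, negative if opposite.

Stage 1 [12T→87T]: ω = 1355.0000×12/87 = 186.8966 rpm, dir flips to −; running = −186.8966
Stage 2 [87T→22T]: ω = 186.8966×87/22 = 739.0909 rpm, dir flips to +; running = +739.0909
Stage 3 [22T→54T]: ω = 739.0909×22/54 = 301.1111 rpm, dir flips to −; running = −301.1111

-301.1111 rpm (opposite to input, |ω| = 301.1111 rpm)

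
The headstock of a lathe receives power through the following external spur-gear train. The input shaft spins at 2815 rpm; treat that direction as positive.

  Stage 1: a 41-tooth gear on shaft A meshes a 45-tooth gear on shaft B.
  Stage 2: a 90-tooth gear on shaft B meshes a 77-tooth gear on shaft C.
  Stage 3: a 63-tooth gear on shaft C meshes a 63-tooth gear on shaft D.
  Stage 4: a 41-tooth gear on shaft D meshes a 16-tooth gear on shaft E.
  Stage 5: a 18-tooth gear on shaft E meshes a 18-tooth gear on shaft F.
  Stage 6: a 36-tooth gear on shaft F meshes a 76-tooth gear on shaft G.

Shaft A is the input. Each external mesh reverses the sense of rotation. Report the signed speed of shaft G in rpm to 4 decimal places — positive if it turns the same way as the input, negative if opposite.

Stage 1 [41T→45T]: ω = 2815.0000×41/45 = 2564.7778 rpm, dir flips to −; running = −2564.7778
Stage 2 [90T→77T]: ω = 2564.7778×90/77 = 2997.7922 rpm, dir flips to +; running = +2997.7922
Stage 3 [63T→63T]: ω = 2997.7922×63/63 = 2997.7922 rpm, dir flips to −; running = −2997.7922
Stage 4 [41T→16T]: ω = 2997.7922×41/16 = 7681.8425 rpm, dir flips to +; running = +7681.8425
Stage 5 [18T→18T]: ω = 7681.8425×18/18 = 7681.8425 rpm, dir flips to −; running = −7681.8425
Stage 6 [36T→76T]: ω = 7681.8425×36/76 = 3638.7675 rpm, dir flips to +; running = +3638.7675

+3638.7675 rpm (same as input, |ω| = 3638.7675 rpm)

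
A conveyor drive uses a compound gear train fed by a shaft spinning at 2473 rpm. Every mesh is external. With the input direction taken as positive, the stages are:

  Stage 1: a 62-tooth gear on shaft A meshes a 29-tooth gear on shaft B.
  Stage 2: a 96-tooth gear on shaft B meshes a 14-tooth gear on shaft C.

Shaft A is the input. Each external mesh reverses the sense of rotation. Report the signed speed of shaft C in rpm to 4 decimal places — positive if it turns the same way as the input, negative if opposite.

Stage 1 [62T→29T]: ω = 2473.0000×62/29 = 5287.1034 rpm, dir flips to −; running = −5287.1034
Stage 2 [96T→14T]: ω = 5287.1034×96/14 = 36254.4236 rpm, dir flips to +; running = +36254.4236

+36254.4236 rpm (same as input, |ω| = 36254.4236 rpm)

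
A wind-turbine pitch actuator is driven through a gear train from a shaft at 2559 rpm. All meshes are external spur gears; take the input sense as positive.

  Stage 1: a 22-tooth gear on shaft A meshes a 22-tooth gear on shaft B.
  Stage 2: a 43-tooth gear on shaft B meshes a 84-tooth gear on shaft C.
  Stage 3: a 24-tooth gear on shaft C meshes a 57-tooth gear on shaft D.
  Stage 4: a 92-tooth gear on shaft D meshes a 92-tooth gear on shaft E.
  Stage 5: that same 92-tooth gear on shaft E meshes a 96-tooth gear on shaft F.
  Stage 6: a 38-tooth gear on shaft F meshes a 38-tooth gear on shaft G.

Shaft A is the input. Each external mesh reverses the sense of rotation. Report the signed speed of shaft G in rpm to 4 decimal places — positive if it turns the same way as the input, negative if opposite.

+528.5821 rpm (same as input, |ω| = 528.5821 rpm)

Stage 1 [22T→22T]: ω = 2559.0000×22/22 = 2559.0000 rpm, dir flips to −; running = −2559.0000
Stage 2 [43T→84T]: ω = 2559.0000×43/84 = 1309.9643 rpm, dir flips to +; running = +1309.9643
Stage 3 [24T→57T]: ω = 1309.9643×24/57 = 551.5639 rpm, dir flips to −; running = −551.5639
Stage 4 [92T→92T]: ω = 551.5639×92/92 = 551.5639 rpm, dir flips to +; running = +551.5639
Stage 5 [92T→96T]: ω = 551.5639×92/96 = 528.5821 rpm, dir flips to −; running = −528.5821
Stage 6 [38T→38T]: ω = 528.5821×38/38 = 528.5821 rpm, dir flips to +; running = +528.5821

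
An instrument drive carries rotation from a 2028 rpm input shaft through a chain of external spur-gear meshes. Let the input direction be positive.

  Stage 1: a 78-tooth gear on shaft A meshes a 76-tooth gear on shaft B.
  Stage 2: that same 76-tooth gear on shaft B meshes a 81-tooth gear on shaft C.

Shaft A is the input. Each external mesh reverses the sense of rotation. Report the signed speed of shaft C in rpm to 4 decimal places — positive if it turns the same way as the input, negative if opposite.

+1952.8889 rpm (same as input, |ω| = 1952.8889 rpm)

Stage 1 [78T→76T]: ω = 2028.0000×78/76 = 2081.3684 rpm, dir flips to −; running = −2081.3684
Stage 2 [76T→81T]: ω = 2081.3684×76/81 = 1952.8889 rpm, dir flips to +; running = +1952.8889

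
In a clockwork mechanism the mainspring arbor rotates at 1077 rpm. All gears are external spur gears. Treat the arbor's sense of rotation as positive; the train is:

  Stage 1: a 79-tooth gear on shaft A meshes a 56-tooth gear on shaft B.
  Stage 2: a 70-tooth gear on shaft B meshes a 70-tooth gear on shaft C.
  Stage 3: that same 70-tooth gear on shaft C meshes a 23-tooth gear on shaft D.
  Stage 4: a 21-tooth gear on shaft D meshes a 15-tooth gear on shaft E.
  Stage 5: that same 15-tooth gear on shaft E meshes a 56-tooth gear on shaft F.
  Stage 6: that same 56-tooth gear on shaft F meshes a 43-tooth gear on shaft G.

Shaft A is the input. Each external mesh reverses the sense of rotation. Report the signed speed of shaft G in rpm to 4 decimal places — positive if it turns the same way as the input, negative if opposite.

+2258.2697 rpm (same as input, |ω| = 2258.2697 rpm)

Stage 1 [79T→56T]: ω = 1077.0000×79/56 = 1519.3393 rpm, dir flips to −; running = −1519.3393
Stage 2 [70T→70T]: ω = 1519.3393×70/70 = 1519.3393 rpm, dir flips to +; running = +1519.3393
Stage 3 [70T→23T]: ω = 1519.3393×70/23 = 4624.0761 rpm, dir flips to −; running = −4624.0761
Stage 4 [21T→15T]: ω = 4624.0761×21/15 = 6473.7065 rpm, dir flips to +; running = +6473.7065
Stage 5 [15T→56T]: ω = 6473.7065×15/56 = 1734.0285 rpm, dir flips to −; running = −1734.0285
Stage 6 [56T→43T]: ω = 1734.0285×56/43 = 2258.2697 rpm, dir flips to +; running = +2258.2697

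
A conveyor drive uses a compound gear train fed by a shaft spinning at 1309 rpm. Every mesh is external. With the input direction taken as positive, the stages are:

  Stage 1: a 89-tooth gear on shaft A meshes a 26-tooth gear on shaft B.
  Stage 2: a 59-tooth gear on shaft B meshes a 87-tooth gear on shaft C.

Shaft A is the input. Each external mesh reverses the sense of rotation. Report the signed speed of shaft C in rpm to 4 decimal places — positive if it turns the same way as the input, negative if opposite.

Stage 1 [89T→26T]: ω = 1309.0000×89/26 = 4480.8077 rpm, dir flips to −; running = −4480.8077
Stage 2 [59T→87T]: ω = 4480.8077×59/87 = 3038.7087 rpm, dir flips to +; running = +3038.7087

+3038.7087 rpm (same as input, |ω| = 3038.7087 rpm)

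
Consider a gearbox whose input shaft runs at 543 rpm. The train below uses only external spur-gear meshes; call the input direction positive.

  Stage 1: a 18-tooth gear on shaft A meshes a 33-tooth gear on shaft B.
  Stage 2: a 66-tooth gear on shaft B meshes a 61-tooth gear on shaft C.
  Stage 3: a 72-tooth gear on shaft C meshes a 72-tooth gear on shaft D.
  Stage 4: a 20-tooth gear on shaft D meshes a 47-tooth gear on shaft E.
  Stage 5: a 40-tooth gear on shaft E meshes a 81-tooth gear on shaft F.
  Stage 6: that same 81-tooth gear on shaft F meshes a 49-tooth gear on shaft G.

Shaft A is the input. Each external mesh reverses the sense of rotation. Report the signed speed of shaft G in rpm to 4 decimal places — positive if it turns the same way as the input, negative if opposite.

+111.3188 rpm (same as input, |ω| = 111.3188 rpm)

Stage 1 [18T→33T]: ω = 543.0000×18/33 = 296.1818 rpm, dir flips to −; running = −296.1818
Stage 2 [66T→61T]: ω = 296.1818×66/61 = 320.4590 rpm, dir flips to +; running = +320.4590
Stage 3 [72T→72T]: ω = 320.4590×72/72 = 320.4590 rpm, dir flips to −; running = −320.4590
Stage 4 [20T→47T]: ω = 320.4590×20/47 = 136.3655 rpm, dir flips to +; running = +136.3655
Stage 5 [40T→81T]: ω = 136.3655×40/81 = 67.3410 rpm, dir flips to −; running = −67.3410
Stage 6 [81T→49T]: ω = 67.3410×81/49 = 111.3188 rpm, dir flips to +; running = +111.3188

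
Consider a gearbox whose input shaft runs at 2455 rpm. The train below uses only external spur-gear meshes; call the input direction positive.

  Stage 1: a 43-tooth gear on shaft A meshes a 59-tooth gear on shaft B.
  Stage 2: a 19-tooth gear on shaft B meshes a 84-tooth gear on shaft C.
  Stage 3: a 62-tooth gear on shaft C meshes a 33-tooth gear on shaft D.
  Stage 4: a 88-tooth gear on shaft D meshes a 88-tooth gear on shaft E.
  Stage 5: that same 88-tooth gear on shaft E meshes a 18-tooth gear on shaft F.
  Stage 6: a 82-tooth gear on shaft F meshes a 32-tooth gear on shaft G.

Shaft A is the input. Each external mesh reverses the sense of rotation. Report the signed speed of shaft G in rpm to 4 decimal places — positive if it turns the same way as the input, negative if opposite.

+9525.6374 rpm (same as input, |ω| = 9525.6374 rpm)

Stage 1 [43T→59T]: ω = 2455.0000×43/59 = 1789.2373 rpm, dir flips to −; running = −1789.2373
Stage 2 [19T→84T]: ω = 1789.2373×19/84 = 404.7084 rpm, dir flips to +; running = +404.7084
Stage 3 [62T→33T]: ω = 404.7084×62/33 = 760.3613 rpm, dir flips to −; running = −760.3613
Stage 4 [88T→88T]: ω = 760.3613×88/88 = 760.3613 rpm, dir flips to +; running = +760.3613
Stage 5 [88T→18T]: ω = 760.3613×88/18 = 3717.3219 rpm, dir flips to −; running = −3717.3219
Stage 6 [82T→32T]: ω = 3717.3219×82/32 = 9525.6374 rpm, dir flips to +; running = +9525.6374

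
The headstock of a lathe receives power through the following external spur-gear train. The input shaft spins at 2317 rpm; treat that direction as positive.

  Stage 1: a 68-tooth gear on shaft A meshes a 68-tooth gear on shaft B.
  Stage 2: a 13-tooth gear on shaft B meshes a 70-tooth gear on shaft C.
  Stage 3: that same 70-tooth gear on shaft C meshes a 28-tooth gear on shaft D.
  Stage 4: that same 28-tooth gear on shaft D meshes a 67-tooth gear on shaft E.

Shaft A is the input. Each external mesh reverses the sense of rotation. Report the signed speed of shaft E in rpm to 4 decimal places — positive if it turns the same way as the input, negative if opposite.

+449.5672 rpm (same as input, |ω| = 449.5672 rpm)

Stage 1 [68T→68T]: ω = 2317.0000×68/68 = 2317.0000 rpm, dir flips to −; running = −2317.0000
Stage 2 [13T→70T]: ω = 2317.0000×13/70 = 430.3000 rpm, dir flips to +; running = +430.3000
Stage 3 [70T→28T]: ω = 430.3000×70/28 = 1075.7500 rpm, dir flips to −; running = −1075.7500
Stage 4 [28T→67T]: ω = 1075.7500×28/67 = 449.5672 rpm, dir flips to +; running = +449.5672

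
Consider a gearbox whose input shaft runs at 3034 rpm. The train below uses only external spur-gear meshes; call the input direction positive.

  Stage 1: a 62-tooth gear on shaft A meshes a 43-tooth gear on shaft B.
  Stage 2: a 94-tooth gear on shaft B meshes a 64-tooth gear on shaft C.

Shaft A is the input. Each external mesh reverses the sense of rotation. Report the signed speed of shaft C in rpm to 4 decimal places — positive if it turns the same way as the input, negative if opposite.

Stage 1 [62T→43T]: ω = 3034.0000×62/43 = 4374.6047 rpm, dir flips to −; running = −4374.6047
Stage 2 [94T→64T]: ω = 4374.6047×94/64 = 6425.2006 rpm, dir flips to +; running = +6425.2006

+6425.2006 rpm (same as input, |ω| = 6425.2006 rpm)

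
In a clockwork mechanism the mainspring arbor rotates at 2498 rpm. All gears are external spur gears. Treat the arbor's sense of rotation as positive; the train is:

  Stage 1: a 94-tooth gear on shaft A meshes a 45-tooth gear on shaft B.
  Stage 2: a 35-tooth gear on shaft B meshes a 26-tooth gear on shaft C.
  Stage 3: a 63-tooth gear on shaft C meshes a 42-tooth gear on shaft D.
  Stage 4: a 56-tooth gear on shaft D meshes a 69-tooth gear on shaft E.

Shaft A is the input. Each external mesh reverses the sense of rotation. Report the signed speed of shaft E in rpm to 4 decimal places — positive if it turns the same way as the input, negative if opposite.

Stage 1 [94T→45T]: ω = 2498.0000×94/45 = 5218.0444 rpm, dir flips to −; running = −5218.0444
Stage 2 [35T→26T]: ω = 5218.0444×35/26 = 7024.2906 rpm, dir flips to +; running = +7024.2906
Stage 3 [63T→42T]: ω = 7024.2906×63/42 = 10536.4359 rpm, dir flips to −; running = −10536.4359
Stage 4 [56T→69T]: ω = 10536.4359×56/69 = 8551.3103 rpm, dir flips to +; running = +8551.3103

+8551.3103 rpm (same as input, |ω| = 8551.3103 rpm)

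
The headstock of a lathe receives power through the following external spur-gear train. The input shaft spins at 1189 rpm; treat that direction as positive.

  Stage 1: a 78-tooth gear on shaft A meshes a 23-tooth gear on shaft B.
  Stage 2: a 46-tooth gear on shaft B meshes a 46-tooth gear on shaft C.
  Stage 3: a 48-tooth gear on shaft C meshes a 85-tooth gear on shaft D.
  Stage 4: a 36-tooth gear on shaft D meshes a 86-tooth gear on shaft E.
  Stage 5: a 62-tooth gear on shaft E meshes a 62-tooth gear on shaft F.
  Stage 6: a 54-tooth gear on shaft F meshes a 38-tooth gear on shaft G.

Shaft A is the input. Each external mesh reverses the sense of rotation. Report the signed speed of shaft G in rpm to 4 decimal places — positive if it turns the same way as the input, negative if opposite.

+1354.5191 rpm (same as input, |ω| = 1354.5191 rpm)

Stage 1 [78T→23T]: ω = 1189.0000×78/23 = 4032.2609 rpm, dir flips to −; running = −4032.2609
Stage 2 [46T→46T]: ω = 4032.2609×46/46 = 4032.2609 rpm, dir flips to +; running = +4032.2609
Stage 3 [48T→85T]: ω = 4032.2609×48/85 = 2277.0414 rpm, dir flips to −; running = −2277.0414
Stage 4 [36T→86T]: ω = 2277.0414×36/86 = 953.1801 rpm, dir flips to +; running = +953.1801
Stage 5 [62T→62T]: ω = 953.1801×62/62 = 953.1801 rpm, dir flips to −; running = −953.1801
Stage 6 [54T→38T]: ω = 953.1801×54/38 = 1354.5191 rpm, dir flips to +; running = +1354.5191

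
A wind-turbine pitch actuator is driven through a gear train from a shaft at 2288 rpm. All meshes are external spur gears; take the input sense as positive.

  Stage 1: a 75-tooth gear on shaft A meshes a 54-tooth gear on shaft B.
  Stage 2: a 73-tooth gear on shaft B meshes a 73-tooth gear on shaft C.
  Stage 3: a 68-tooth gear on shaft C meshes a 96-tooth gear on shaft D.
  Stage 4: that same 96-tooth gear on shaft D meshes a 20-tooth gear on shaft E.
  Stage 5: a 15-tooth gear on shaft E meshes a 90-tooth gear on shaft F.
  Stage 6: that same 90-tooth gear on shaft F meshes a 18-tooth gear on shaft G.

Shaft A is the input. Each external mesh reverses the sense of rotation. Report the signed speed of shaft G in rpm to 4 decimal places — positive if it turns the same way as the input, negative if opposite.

+9003.7037 rpm (same as input, |ω| = 9003.7037 rpm)

Stage 1 [75T→54T]: ω = 2288.0000×75/54 = 3177.7778 rpm, dir flips to −; running = −3177.7778
Stage 2 [73T→73T]: ω = 3177.7778×73/73 = 3177.7778 rpm, dir flips to +; running = +3177.7778
Stage 3 [68T→96T]: ω = 3177.7778×68/96 = 2250.9259 rpm, dir flips to −; running = −2250.9259
Stage 4 [96T→20T]: ω = 2250.9259×96/20 = 10804.4444 rpm, dir flips to +; running = +10804.4444
Stage 5 [15T→90T]: ω = 10804.4444×15/90 = 1800.7407 rpm, dir flips to −; running = −1800.7407
Stage 6 [90T→18T]: ω = 1800.7407×90/18 = 9003.7037 rpm, dir flips to +; running = +9003.7037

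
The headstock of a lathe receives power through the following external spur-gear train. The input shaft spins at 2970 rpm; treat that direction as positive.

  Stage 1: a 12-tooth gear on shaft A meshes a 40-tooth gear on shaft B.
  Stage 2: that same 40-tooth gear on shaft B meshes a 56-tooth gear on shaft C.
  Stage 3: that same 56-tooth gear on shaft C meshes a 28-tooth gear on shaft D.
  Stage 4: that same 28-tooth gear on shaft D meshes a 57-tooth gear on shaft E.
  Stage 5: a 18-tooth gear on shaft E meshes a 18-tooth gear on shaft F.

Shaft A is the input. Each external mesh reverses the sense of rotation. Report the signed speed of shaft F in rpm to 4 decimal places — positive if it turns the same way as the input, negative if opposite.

-625.2632 rpm (opposite to input, |ω| = 625.2632 rpm)

Stage 1 [12T→40T]: ω = 2970.0000×12/40 = 891.0000 rpm, dir flips to −; running = −891.0000
Stage 2 [40T→56T]: ω = 891.0000×40/56 = 636.4286 rpm, dir flips to +; running = +636.4286
Stage 3 [56T→28T]: ω = 636.4286×56/28 = 1272.8571 rpm, dir flips to −; running = −1272.8571
Stage 4 [28T→57T]: ω = 1272.8571×28/57 = 625.2632 rpm, dir flips to +; running = +625.2632
Stage 5 [18T→18T]: ω = 625.2632×18/18 = 625.2632 rpm, dir flips to −; running = −625.2632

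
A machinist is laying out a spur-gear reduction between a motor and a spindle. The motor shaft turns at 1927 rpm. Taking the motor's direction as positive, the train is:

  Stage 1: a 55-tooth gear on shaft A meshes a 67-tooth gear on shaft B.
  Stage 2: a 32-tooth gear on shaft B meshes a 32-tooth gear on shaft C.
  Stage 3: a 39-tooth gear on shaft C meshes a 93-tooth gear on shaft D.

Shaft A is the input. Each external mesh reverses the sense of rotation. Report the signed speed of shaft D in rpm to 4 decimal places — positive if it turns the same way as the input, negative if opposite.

-663.3630 rpm (opposite to input, |ω| = 663.3630 rpm)

Stage 1 [55T→67T]: ω = 1927.0000×55/67 = 1581.8657 rpm, dir flips to −; running = −1581.8657
Stage 2 [32T→32T]: ω = 1581.8657×32/32 = 1581.8657 rpm, dir flips to +; running = +1581.8657
Stage 3 [39T→93T]: ω = 1581.8657×39/93 = 663.3630 rpm, dir flips to −; running = −663.3630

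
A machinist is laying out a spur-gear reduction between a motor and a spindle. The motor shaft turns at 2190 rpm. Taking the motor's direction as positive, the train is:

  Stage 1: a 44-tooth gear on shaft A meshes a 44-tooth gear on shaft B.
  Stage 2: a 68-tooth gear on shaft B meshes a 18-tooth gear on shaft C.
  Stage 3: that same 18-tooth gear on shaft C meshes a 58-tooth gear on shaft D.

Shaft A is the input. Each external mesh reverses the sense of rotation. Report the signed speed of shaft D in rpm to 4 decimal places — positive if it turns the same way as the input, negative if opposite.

-2567.5862 rpm (opposite to input, |ω| = 2567.5862 rpm)

Stage 1 [44T→44T]: ω = 2190.0000×44/44 = 2190.0000 rpm, dir flips to −; running = −2190.0000
Stage 2 [68T→18T]: ω = 2190.0000×68/18 = 8273.3333 rpm, dir flips to +; running = +8273.3333
Stage 3 [18T→58T]: ω = 8273.3333×18/58 = 2567.5862 rpm, dir flips to −; running = −2567.5862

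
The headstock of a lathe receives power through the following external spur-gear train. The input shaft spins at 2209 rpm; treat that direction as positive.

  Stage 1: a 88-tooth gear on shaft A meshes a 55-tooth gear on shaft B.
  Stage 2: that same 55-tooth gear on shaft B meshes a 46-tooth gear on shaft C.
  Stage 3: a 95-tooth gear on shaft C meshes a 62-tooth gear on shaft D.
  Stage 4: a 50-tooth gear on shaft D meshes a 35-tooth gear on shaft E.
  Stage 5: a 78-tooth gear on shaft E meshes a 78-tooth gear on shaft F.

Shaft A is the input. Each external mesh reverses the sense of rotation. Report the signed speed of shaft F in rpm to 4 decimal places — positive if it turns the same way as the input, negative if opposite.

-9250.2705 rpm (opposite to input, |ω| = 9250.2705 rpm)

Stage 1 [88T→55T]: ω = 2209.0000×88/55 = 3534.4000 rpm, dir flips to −; running = −3534.4000
Stage 2 [55T→46T]: ω = 3534.4000×55/46 = 4225.9130 rpm, dir flips to +; running = +4225.9130
Stage 3 [95T→62T]: ω = 4225.9130×95/62 = 6475.1893 rpm, dir flips to −; running = −6475.1893
Stage 4 [50T→35T]: ω = 6475.1893×50/35 = 9250.2705 rpm, dir flips to +; running = +9250.2705
Stage 5 [78T→78T]: ω = 9250.2705×78/78 = 9250.2705 rpm, dir flips to −; running = −9250.2705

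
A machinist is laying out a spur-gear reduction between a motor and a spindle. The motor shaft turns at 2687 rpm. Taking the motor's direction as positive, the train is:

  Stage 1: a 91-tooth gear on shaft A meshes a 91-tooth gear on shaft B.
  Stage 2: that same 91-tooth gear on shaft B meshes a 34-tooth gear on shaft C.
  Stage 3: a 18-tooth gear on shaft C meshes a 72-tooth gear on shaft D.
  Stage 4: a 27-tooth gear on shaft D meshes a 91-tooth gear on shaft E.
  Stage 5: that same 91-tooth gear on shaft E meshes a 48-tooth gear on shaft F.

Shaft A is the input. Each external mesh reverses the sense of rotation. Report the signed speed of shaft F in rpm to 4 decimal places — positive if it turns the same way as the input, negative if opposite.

-1011.3295 rpm (opposite to input, |ω| = 1011.3295 rpm)

Stage 1 [91T→91T]: ω = 2687.0000×91/91 = 2687.0000 rpm, dir flips to −; running = −2687.0000
Stage 2 [91T→34T]: ω = 2687.0000×91/34 = 7191.6765 rpm, dir flips to +; running = +7191.6765
Stage 3 [18T→72T]: ω = 7191.6765×18/72 = 1797.9191 rpm, dir flips to −; running = −1797.9191
Stage 4 [27T→91T]: ω = 1797.9191×27/91 = 533.4485 rpm, dir flips to +; running = +533.4485
Stage 5 [91T→48T]: ω = 533.4485×91/48 = 1011.3295 rpm, dir flips to −; running = −1011.3295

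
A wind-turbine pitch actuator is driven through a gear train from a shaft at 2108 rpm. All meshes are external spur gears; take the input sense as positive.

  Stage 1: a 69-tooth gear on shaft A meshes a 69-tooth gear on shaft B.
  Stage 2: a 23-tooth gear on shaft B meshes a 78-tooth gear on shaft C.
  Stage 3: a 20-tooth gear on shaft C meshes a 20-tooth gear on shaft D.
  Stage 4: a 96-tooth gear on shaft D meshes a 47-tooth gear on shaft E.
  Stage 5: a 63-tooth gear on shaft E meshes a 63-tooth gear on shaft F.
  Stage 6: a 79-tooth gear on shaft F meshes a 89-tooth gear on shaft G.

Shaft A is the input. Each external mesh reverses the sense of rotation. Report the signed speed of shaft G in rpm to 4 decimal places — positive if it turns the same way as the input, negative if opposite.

+1126.9750 rpm (same as input, |ω| = 1126.9750 rpm)

Stage 1 [69T→69T]: ω = 2108.0000×69/69 = 2108.0000 rpm, dir flips to −; running = −2108.0000
Stage 2 [23T→78T]: ω = 2108.0000×23/78 = 621.5897 rpm, dir flips to +; running = +621.5897
Stage 3 [20T→20T]: ω = 621.5897×20/20 = 621.5897 rpm, dir flips to −; running = −621.5897
Stage 4 [96T→47T]: ω = 621.5897×96/47 = 1269.6301 rpm, dir flips to +; running = +1269.6301
Stage 5 [63T→63T]: ω = 1269.6301×63/63 = 1269.6301 rpm, dir flips to −; running = −1269.6301
Stage 6 [79T→89T]: ω = 1269.6301×79/89 = 1126.9750 rpm, dir flips to +; running = +1126.9750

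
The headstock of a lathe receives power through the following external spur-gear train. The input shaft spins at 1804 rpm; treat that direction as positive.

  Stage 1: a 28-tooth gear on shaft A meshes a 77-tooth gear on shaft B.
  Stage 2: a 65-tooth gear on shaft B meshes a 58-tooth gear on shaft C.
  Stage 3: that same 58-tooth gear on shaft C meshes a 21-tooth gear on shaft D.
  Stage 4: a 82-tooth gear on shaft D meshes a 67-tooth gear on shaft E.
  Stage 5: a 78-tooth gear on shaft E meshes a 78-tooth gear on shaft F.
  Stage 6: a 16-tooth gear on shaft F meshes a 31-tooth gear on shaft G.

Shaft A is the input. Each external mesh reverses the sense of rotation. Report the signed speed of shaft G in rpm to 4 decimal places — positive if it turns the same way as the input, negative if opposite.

Stage 1 [28T→77T]: ω = 1804.0000×28/77 = 656.0000 rpm, dir flips to −; running = −656.0000
Stage 2 [65T→58T]: ω = 656.0000×65/58 = 735.1724 rpm, dir flips to +; running = +735.1724
Stage 3 [58T→21T]: ω = 735.1724×58/21 = 2030.4762 rpm, dir flips to −; running = −2030.4762
Stage 4 [82T→67T]: ω = 2030.4762×82/67 = 2485.0604 rpm, dir flips to +; running = +2485.0604
Stage 5 [78T→78T]: ω = 2485.0604×78/78 = 2485.0604 rpm, dir flips to −; running = −2485.0604
Stage 6 [16T→31T]: ω = 2485.0604×16/31 = 1282.6118 rpm, dir flips to +; running = +1282.6118

+1282.6118 rpm (same as input, |ω| = 1282.6118 rpm)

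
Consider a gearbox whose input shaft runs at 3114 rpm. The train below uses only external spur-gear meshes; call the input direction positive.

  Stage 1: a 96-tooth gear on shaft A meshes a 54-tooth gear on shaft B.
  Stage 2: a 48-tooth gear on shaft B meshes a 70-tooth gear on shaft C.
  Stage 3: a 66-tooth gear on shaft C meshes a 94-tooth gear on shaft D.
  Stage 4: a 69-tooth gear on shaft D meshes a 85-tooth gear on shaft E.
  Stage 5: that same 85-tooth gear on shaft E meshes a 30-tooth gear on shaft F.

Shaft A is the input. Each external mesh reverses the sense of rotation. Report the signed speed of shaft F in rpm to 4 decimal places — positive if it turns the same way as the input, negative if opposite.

Stage 1 [96T→54T]: ω = 3114.0000×96/54 = 5536.0000 rpm, dir flips to −; running = −5536.0000
Stage 2 [48T→70T]: ω = 5536.0000×48/70 = 3796.1143 rpm, dir flips to +; running = +3796.1143
Stage 3 [66T→94T]: ω = 3796.1143×66/94 = 2665.3568 rpm, dir flips to −; running = −2665.3568
Stage 4 [69T→85T]: ω = 2665.3568×69/85 = 2163.6426 rpm, dir flips to +; running = +2163.6426
Stage 5 [85T→30T]: ω = 2163.6426×85/30 = 6130.3207 rpm, dir flips to −; running = −6130.3207

-6130.3207 rpm (opposite to input, |ω| = 6130.3207 rpm)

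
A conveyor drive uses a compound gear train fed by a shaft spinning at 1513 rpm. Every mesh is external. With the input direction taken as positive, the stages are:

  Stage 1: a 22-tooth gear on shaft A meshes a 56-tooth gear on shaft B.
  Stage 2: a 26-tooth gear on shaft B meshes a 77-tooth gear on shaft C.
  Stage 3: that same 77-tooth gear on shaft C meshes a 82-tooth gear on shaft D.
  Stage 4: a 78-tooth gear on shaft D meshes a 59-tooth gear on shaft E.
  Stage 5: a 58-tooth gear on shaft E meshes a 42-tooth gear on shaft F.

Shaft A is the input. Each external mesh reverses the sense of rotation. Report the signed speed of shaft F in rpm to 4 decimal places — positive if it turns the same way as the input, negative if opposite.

-344.0760 rpm (opposite to input, |ω| = 344.0760 rpm)

Stage 1 [22T→56T]: ω = 1513.0000×22/56 = 594.3929 rpm, dir flips to −; running = −594.3929
Stage 2 [26T→77T]: ω = 594.3929×26/77 = 200.7041 rpm, dir flips to +; running = +200.7041
Stage 3 [77T→82T]: ω = 200.7041×77/82 = 188.4660 rpm, dir flips to −; running = −188.4660
Stage 4 [78T→59T]: ω = 188.4660×78/59 = 249.1585 rpm, dir flips to +; running = +249.1585
Stage 5 [58T→42T]: ω = 249.1585×58/42 = 344.0760 rpm, dir flips to −; running = −344.0760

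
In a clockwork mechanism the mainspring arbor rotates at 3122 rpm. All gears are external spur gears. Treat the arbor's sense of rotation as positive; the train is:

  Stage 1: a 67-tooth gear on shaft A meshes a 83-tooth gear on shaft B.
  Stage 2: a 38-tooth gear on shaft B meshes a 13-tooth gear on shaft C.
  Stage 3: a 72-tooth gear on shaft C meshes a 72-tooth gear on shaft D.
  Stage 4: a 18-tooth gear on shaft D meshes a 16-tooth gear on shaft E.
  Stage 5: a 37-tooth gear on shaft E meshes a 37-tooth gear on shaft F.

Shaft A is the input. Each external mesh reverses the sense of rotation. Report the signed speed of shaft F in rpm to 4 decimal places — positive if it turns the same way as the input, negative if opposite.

-8287.4778 rpm (opposite to input, |ω| = 8287.4778 rpm)

Stage 1 [67T→83T]: ω = 3122.0000×67/83 = 2520.1687 rpm, dir flips to −; running = −2520.1687
Stage 2 [38T→13T]: ω = 2520.1687×38/13 = 7366.6469 rpm, dir flips to +; running = +7366.6469
Stage 3 [72T→72T]: ω = 7366.6469×72/72 = 7366.6469 rpm, dir flips to −; running = −7366.6469
Stage 4 [18T→16T]: ω = 7366.6469×18/16 = 8287.4778 rpm, dir flips to +; running = +8287.4778
Stage 5 [37T→37T]: ω = 8287.4778×37/37 = 8287.4778 rpm, dir flips to −; running = −8287.4778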